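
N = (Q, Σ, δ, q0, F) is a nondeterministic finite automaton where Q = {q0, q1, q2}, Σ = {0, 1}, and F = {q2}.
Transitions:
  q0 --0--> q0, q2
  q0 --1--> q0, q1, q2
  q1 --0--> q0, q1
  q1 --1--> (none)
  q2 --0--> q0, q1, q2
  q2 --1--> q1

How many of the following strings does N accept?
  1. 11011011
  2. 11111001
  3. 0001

11011011: accepted
11111001: accepted
0001: accepted

3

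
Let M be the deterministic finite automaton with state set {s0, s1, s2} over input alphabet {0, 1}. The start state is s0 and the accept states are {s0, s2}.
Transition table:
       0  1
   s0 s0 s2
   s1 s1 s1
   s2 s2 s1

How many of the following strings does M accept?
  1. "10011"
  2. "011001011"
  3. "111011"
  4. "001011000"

0

"10011": rejected
"011001011": rejected
"111011": rejected
"001011000": rejected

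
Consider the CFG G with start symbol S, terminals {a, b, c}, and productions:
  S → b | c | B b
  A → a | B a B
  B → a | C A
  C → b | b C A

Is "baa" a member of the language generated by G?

no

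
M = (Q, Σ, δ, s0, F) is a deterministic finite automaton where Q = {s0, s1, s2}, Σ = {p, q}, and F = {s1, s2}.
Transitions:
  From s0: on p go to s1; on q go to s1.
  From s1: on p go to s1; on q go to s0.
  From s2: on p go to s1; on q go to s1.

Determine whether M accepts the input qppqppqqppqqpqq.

accepted

s0 --q--> s1
s1 --p--> s1
s1 --p--> s1
s1 --q--> s0
s0 --p--> s1
s1 --p--> s1
s1 --q--> s0
s0 --q--> s1
s1 --p--> s1
s1 --p--> s1
s1 --q--> s0
s0 --q--> s1
s1 --p--> s1
s1 --q--> s0
s0 --q--> s1
End in state s1, which is an accepting state.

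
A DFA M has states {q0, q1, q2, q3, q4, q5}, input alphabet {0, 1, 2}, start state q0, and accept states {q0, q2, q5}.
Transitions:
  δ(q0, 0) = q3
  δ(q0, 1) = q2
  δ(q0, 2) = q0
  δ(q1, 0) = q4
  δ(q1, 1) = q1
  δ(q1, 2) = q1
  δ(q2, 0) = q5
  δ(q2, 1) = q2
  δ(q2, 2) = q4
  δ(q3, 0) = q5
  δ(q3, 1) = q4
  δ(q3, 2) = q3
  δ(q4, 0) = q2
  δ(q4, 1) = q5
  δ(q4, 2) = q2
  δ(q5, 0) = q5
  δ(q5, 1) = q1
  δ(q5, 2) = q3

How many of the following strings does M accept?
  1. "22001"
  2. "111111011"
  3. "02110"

"22001": rejected
"111111011": rejected
"02110": accepted

1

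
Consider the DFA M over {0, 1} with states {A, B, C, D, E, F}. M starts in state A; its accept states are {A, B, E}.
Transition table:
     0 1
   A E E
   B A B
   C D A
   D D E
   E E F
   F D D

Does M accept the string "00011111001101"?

A --0--> E
E --0--> E
E --0--> E
E --1--> F
F --1--> D
D --1--> E
E --1--> F
F --1--> D
D --0--> D
D --0--> D
D --1--> E
E --1--> F
F --0--> D
D --1--> E
End in state E, which is an accepting state.

accepted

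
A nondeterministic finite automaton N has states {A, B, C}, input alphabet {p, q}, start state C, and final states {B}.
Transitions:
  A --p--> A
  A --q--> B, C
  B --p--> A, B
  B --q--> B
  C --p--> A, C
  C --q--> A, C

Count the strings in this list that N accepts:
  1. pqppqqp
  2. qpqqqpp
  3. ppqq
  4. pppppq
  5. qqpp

5

pqppqqp: accepted
qpqqqpp: accepted
ppqq: accepted
pppppq: accepted
qqpp: accepted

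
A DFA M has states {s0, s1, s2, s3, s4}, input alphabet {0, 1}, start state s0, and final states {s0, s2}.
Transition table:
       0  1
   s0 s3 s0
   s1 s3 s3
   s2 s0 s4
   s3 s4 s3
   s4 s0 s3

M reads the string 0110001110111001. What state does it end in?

s0 --0--> s3
s3 --1--> s3
s3 --1--> s3
s3 --0--> s4
s4 --0--> s0
s0 --0--> s3
s3 --1--> s3
s3 --1--> s3
s3 --1--> s3
s3 --0--> s4
s4 --1--> s3
s3 --1--> s3
s3 --1--> s3
s3 --0--> s4
s4 --0--> s0
s0 --1--> s0

s0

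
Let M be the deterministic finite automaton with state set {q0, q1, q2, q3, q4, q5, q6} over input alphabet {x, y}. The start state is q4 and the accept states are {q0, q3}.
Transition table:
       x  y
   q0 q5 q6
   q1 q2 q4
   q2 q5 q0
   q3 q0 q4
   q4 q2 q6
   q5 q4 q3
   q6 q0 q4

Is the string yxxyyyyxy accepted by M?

q4 --y--> q6
q6 --x--> q0
q0 --x--> q5
q5 --y--> q3
q3 --y--> q4
q4 --y--> q6
q6 --y--> q4
q4 --x--> q2
q2 --y--> q0
End in state q0, which is an accepting state.

accepted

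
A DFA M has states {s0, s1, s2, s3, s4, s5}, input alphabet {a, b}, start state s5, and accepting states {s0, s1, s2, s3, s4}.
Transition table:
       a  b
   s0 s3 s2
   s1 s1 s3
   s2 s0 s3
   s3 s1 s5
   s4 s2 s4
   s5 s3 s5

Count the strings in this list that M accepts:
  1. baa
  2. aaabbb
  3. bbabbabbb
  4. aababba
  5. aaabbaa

3

baa: accepted
aaabbb: rejected
bbabbabbb: rejected
aababba: accepted
aaabbaa: accepted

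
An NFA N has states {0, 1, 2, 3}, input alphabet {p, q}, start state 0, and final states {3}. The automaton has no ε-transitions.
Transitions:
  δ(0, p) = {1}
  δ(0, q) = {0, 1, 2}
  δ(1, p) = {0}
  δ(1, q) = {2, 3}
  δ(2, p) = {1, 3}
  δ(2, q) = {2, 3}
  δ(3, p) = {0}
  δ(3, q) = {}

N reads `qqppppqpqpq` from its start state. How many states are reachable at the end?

4

Start: {0}
read q: {0, 1, 2}
read q: {0, 1, 2, 3}
read p: {0, 1, 3}
read p: {0, 1}
read p: {0, 1}
read p: {0, 1}
read q: {0, 1, 2, 3}
read p: {0, 1, 3}
read q: {0, 1, 2, 3}
read p: {0, 1, 3}
read q: {0, 1, 2, 3}
Final reachable set {0, 1, 2, 3} has 4 states.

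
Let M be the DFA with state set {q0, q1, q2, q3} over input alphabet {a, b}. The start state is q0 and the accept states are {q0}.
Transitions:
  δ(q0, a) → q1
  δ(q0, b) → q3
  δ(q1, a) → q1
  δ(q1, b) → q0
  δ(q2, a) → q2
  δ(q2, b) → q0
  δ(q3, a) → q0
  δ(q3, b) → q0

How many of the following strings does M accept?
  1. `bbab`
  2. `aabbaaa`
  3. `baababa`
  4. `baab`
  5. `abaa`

`bbab`: accepted
`aabbaaa`: rejected
`baababa`: rejected
`baab`: accepted
`abaa`: rejected

2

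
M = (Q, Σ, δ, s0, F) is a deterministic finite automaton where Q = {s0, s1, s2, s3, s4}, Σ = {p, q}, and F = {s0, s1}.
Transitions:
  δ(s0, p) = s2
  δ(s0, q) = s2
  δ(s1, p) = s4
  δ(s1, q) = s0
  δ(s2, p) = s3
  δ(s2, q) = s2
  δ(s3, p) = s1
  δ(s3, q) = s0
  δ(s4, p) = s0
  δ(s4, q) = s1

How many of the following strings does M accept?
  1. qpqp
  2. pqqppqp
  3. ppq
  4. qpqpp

1

qpqp: rejected
pqqppqp: rejected
ppq: accepted
qpqpp: rejected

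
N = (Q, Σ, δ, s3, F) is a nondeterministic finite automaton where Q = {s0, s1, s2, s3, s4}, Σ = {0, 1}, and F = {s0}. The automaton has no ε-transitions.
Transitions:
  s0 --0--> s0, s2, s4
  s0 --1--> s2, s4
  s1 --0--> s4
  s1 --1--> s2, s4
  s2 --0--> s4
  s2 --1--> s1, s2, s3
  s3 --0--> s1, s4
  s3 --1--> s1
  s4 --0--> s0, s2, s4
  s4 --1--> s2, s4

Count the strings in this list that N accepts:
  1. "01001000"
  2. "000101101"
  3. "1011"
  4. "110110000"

"01001000": accepted
"000101101": rejected
"1011": rejected
"110110000": accepted

2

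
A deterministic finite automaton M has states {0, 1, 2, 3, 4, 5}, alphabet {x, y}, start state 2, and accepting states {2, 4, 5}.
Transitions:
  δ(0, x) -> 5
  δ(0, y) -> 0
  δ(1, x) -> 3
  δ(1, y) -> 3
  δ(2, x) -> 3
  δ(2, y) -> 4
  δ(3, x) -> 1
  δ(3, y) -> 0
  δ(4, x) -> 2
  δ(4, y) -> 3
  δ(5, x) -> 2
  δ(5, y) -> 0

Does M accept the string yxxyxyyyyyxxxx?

rejected

2 --y--> 4
4 --x--> 2
2 --x--> 3
3 --y--> 0
0 --x--> 5
5 --y--> 0
0 --y--> 0
0 --y--> 0
0 --y--> 0
0 --y--> 0
0 --x--> 5
5 --x--> 2
2 --x--> 3
3 --x--> 1
End in state 1, which is not an accepting state.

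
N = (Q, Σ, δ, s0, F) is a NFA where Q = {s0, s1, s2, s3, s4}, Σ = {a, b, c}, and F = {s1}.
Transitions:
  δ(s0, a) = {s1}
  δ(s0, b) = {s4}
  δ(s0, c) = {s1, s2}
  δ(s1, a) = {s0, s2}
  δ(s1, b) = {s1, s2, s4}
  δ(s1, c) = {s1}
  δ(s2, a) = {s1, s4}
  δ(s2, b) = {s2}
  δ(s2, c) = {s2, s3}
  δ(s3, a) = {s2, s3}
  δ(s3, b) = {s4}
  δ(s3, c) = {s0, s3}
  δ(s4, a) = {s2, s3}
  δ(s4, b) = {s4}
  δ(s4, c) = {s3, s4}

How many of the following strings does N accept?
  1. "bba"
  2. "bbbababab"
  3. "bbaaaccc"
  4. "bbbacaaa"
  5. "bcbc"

"bba": rejected
"bbbababab": accepted
"bbaaaccc": accepted
"bbbacaaa": accepted
"bcbc": rejected

3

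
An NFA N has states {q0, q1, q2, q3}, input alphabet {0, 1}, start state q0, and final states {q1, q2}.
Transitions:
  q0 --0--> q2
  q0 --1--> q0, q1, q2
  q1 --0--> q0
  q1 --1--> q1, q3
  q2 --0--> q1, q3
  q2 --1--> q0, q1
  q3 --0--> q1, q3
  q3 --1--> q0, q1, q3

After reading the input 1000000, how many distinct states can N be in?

Start: {q0}
read 1: {q0, q1, q2}
read 0: {q0, q1, q2, q3}
read 0: {q0, q1, q2, q3}
read 0: {q0, q1, q2, q3}
read 0: {q0, q1, q2, q3}
read 0: {q0, q1, q2, q3}
read 0: {q0, q1, q2, q3}
Final reachable set {q0, q1, q2, q3} has 4 states.

4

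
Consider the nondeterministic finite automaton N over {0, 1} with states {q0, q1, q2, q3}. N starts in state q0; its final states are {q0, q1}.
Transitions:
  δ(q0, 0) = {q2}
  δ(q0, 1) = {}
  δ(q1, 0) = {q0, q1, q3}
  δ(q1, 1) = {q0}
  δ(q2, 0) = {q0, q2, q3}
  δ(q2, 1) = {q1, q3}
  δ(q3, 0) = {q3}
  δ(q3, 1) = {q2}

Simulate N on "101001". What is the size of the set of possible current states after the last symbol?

0

Start: {q0}
read 1: {}
The reachable set is empty and stays empty for the remaining 5 symbols.
Final reachable set {} has 0 states.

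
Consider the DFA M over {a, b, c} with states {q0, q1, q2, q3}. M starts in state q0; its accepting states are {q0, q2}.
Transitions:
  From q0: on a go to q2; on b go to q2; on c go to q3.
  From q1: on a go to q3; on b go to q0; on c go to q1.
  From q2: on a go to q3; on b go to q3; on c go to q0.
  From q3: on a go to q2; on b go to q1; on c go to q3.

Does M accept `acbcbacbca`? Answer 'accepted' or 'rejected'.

rejected

q0 --a--> q2
q2 --c--> q0
q0 --b--> q2
q2 --c--> q0
q0 --b--> q2
q2 --a--> q3
q3 --c--> q3
q3 --b--> q1
q1 --c--> q1
q1 --a--> q3
End in state q3, which is not an accepting state.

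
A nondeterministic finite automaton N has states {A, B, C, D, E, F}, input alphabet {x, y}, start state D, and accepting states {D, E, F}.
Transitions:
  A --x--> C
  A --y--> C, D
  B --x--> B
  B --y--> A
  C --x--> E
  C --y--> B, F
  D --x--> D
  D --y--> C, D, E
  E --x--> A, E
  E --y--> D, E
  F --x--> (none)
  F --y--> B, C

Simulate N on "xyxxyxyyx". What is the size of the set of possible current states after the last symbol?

4

Start: {D}
read x: {D}
read y: {C, D, E}
read x: {A, D, E}
read x: {A, C, D, E}
read y: {B, C, D, E, F}
read x: {A, B, D, E}
read y: {A, C, D, E}
read y: {B, C, D, E, F}
read x: {A, B, D, E}
Final reachable set {A, B, D, E} has 4 states.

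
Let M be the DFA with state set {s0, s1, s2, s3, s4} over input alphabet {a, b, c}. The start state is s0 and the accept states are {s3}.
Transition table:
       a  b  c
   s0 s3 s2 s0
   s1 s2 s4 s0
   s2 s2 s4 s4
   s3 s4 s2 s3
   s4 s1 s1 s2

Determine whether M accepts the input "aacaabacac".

accepted

s0 --a--> s3
s3 --a--> s4
s4 --c--> s2
s2 --a--> s2
s2 --a--> s2
s2 --b--> s4
s4 --a--> s1
s1 --c--> s0
s0 --a--> s3
s3 --c--> s3
End in state s3, which is an accepting state.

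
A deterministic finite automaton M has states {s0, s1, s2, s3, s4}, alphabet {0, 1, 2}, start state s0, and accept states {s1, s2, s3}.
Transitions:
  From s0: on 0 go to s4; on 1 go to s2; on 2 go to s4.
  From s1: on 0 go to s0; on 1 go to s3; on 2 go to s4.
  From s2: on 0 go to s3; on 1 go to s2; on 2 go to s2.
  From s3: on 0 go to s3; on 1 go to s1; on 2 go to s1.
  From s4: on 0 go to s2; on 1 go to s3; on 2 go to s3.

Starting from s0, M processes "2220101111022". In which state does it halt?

s0 --2--> s4
s4 --2--> s3
s3 --2--> s1
s1 --0--> s0
s0 --1--> s2
s2 --0--> s3
s3 --1--> s1
s1 --1--> s3
s3 --1--> s1
s1 --1--> s3
s3 --0--> s3
s3 --2--> s1
s1 --2--> s4

s4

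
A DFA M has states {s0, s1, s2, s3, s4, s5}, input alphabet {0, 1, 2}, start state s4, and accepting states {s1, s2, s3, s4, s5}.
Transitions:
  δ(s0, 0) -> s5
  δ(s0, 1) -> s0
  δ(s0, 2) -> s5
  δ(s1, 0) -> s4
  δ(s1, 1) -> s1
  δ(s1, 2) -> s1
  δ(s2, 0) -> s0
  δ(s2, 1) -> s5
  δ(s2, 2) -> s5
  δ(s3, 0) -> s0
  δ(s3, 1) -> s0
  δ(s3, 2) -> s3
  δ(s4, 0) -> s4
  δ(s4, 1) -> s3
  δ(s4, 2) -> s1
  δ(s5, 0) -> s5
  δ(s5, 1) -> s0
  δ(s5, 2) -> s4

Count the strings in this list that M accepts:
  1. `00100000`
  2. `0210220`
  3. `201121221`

`00100000`: accepted
`0210220`: accepted
`201121221`: accepted

3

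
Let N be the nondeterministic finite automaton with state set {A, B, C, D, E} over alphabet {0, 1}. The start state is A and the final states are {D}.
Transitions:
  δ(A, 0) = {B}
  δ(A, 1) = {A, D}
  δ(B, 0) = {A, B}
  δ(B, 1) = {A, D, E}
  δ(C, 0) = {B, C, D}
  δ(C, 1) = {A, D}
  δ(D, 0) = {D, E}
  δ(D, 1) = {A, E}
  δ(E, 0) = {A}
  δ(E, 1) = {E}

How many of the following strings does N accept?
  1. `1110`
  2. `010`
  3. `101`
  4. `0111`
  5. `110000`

`1110`: accepted
`010`: accepted
`101`: accepted
`0111`: accepted
`110000`: accepted

5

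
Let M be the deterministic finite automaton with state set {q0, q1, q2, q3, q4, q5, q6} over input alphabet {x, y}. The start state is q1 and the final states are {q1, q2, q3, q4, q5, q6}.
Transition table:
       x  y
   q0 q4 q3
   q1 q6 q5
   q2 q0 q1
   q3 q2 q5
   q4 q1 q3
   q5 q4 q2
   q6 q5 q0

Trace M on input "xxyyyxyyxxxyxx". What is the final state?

q1

q1 --x--> q6
q6 --x--> q5
q5 --y--> q2
q2 --y--> q1
q1 --y--> q5
q5 --x--> q4
q4 --y--> q3
q3 --y--> q5
q5 --x--> q4
q4 --x--> q1
q1 --x--> q6
q6 --y--> q0
q0 --x--> q4
q4 --x--> q1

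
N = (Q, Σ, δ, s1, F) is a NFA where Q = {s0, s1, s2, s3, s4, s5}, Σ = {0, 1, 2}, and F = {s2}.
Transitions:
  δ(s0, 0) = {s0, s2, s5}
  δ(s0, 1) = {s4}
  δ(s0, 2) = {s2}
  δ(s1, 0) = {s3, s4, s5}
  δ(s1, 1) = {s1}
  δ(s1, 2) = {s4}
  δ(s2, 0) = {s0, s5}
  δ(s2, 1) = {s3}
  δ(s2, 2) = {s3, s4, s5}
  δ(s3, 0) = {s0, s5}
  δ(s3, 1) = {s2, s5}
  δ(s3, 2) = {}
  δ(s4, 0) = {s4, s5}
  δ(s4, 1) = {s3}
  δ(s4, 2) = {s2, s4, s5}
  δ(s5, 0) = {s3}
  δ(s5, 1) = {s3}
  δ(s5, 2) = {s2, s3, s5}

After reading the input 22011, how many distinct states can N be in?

Start: {s1}
read 2: {s4}
read 2: {s2, s4, s5}
read 0: {s0, s3, s4, s5}
read 1: {s2, s3, s4, s5}
read 1: {s2, s3, s5}
Final reachable set {s2, s3, s5} has 3 states.

3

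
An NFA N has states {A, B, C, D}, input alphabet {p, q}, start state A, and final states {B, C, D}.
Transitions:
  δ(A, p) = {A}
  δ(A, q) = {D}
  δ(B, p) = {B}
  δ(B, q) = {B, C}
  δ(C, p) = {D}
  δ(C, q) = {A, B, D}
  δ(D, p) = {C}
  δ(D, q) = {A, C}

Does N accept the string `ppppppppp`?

Start: {A}
read p: {A}
read p: {A}
read p: {A}
read p: {A}
read p: {A}
read p: {A}
read p: {A}
read p: {A}
read p: {A}
Reachable ∩ accepting = {} — empty.

rejected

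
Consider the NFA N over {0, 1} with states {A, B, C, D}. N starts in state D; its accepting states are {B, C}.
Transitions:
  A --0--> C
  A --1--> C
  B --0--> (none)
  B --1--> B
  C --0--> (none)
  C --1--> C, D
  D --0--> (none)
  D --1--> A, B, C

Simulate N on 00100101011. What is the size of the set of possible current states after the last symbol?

0

Start: {D}
read 0: {}
The reachable set is empty and stays empty for the remaining 10 symbols.
Final reachable set {} has 0 states.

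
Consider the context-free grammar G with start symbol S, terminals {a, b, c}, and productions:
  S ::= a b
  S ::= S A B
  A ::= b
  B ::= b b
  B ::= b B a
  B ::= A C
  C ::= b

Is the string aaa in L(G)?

no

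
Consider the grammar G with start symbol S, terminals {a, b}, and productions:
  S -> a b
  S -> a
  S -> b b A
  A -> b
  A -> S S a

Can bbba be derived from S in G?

no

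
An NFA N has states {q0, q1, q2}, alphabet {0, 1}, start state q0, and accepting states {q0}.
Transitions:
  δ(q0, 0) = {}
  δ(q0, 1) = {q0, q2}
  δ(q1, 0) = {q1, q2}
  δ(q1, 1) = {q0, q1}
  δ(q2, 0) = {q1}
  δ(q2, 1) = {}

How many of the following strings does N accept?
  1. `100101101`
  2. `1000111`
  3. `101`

`100101101`: accepted
`1000111`: accepted
`101`: accepted

3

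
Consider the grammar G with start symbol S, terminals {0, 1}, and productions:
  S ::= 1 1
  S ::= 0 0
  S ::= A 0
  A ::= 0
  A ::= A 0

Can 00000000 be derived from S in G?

yes

S ⇒ A0 ⇒ A00 ⇒ A000 ⇒ A0000 ⇒ A00000 ⇒ A000000 ⇒ A0000000 ⇒ 00000000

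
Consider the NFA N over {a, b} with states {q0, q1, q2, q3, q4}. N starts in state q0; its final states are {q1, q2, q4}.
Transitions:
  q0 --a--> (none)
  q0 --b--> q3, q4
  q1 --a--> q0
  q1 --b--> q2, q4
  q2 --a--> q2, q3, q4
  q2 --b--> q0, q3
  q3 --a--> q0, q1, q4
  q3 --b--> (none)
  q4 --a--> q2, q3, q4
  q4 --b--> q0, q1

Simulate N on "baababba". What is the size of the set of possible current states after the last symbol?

Start: {q0}
read b: {q3, q4}
read a: {q0, q1, q2, q3, q4}
read a: {q0, q1, q2, q3, q4}
read b: {q0, q1, q2, q3, q4}
read a: {q0, q1, q2, q3, q4}
read b: {q0, q1, q2, q3, q4}
read b: {q0, q1, q2, q3, q4}
read a: {q0, q1, q2, q3, q4}
Final reachable set {q0, q1, q2, q3, q4} has 5 states.

5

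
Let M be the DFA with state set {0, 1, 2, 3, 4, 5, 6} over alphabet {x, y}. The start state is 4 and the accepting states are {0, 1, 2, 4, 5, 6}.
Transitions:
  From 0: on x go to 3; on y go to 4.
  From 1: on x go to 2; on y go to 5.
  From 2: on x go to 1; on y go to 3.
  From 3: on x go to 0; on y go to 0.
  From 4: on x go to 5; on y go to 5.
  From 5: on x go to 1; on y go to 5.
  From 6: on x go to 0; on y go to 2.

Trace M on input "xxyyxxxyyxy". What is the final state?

4 --x--> 5
5 --x--> 1
1 --y--> 5
5 --y--> 5
5 --x--> 1
1 --x--> 2
2 --x--> 1
1 --y--> 5
5 --y--> 5
5 --x--> 1
1 --y--> 5

5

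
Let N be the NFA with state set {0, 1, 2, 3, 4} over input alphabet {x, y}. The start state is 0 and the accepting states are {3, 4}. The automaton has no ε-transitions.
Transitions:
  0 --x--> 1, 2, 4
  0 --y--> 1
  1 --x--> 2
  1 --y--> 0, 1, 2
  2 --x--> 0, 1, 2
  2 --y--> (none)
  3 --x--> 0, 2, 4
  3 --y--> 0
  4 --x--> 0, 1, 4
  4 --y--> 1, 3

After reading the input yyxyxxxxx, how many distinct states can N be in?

4

Start: {0}
read y: {1}
read y: {0, 1, 2}
read x: {0, 1, 2, 4}
read y: {0, 1, 2, 3}
read x: {0, 1, 2, 4}
read x: {0, 1, 2, 4}
read x: {0, 1, 2, 4}
read x: {0, 1, 2, 4}
read x: {0, 1, 2, 4}
Final reachable set {0, 1, 2, 4} has 4 states.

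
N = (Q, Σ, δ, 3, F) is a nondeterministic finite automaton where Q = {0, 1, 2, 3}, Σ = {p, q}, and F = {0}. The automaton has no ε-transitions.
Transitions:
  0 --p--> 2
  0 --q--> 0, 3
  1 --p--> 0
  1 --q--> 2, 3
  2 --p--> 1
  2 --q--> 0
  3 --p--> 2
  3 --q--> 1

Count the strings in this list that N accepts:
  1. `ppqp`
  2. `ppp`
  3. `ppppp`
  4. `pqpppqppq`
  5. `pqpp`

1

`ppqp`: rejected
`ppp`: accepted
`ppppp`: rejected
`pqpppqppq`: rejected
`pqpp`: rejected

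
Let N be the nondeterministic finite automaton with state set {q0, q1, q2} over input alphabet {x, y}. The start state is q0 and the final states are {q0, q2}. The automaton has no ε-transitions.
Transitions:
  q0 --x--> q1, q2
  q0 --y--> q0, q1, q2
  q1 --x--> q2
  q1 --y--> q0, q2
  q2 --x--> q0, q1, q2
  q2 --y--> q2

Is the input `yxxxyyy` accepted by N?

Start: {q0}
read y: {q0, q1, q2}
read x: {q0, q1, q2}
read x: {q0, q1, q2}
read x: {q0, q1, q2}
read y: {q0, q1, q2}
read y: {q0, q1, q2}
read y: {q0, q1, q2}
Reachable ∩ accepting = {q0, q2} — nonempty.

accepted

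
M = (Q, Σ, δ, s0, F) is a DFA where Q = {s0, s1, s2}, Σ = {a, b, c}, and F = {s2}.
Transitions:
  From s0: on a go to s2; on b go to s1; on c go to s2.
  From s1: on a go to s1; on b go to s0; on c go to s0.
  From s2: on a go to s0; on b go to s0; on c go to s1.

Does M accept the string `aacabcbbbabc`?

accepted

s0 --a--> s2
s2 --a--> s0
s0 --c--> s2
s2 --a--> s0
s0 --b--> s1
s1 --c--> s0
s0 --b--> s1
s1 --b--> s0
s0 --b--> s1
s1 --a--> s1
s1 --b--> s0
s0 --c--> s2
End in state s2, which is an accepting state.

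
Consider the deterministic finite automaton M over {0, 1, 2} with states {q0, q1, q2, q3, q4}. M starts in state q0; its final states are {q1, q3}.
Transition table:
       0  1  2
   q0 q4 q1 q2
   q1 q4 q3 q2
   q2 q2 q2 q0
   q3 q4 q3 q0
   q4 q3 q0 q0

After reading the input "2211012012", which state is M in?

q0

q0 --2--> q2
q2 --2--> q0
q0 --1--> q1
q1 --1--> q3
q3 --0--> q4
q4 --1--> q0
q0 --2--> q2
q2 --0--> q2
q2 --1--> q2
q2 --2--> q0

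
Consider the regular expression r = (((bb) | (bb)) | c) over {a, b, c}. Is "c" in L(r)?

The right alternative c matches c.

yes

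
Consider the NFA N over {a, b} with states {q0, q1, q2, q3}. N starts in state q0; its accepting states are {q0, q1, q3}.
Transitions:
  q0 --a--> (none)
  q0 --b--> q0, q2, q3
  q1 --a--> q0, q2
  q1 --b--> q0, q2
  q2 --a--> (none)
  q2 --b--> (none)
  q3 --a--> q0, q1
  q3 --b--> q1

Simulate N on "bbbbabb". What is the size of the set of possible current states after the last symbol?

Start: {q0}
read b: {q0, q2, q3}
read b: {q0, q1, q2, q3}
read b: {q0, q1, q2, q3}
read b: {q0, q1, q2, q3}
read a: {q0, q1, q2}
read b: {q0, q2, q3}
read b: {q0, q1, q2, q3}
Final reachable set {q0, q1, q2, q3} has 4 states.

4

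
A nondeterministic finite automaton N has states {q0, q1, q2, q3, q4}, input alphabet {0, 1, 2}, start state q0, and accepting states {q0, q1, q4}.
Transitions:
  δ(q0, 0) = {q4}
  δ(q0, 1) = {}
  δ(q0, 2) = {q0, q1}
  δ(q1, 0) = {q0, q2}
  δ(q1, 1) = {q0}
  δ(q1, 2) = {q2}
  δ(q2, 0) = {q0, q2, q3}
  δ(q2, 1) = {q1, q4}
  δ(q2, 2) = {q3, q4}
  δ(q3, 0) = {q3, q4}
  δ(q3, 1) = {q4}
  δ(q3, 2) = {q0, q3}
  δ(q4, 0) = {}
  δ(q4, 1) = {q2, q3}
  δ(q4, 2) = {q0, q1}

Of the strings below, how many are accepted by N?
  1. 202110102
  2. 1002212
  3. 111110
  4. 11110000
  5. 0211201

1

202110102: accepted
1002212: rejected
111110: rejected
11110000: rejected
0211201: rejected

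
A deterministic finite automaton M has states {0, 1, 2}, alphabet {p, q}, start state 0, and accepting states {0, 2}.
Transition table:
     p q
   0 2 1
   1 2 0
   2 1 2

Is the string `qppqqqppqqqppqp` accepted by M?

0 --q--> 1
1 --p--> 2
2 --p--> 1
1 --q--> 0
0 --q--> 1
1 --q--> 0
0 --p--> 2
2 --p--> 1
1 --q--> 0
0 --q--> 1
1 --q--> 0
0 --p--> 2
2 --p--> 1
1 --q--> 0
0 --p--> 2
End in state 2, which is an accepting state.

accepted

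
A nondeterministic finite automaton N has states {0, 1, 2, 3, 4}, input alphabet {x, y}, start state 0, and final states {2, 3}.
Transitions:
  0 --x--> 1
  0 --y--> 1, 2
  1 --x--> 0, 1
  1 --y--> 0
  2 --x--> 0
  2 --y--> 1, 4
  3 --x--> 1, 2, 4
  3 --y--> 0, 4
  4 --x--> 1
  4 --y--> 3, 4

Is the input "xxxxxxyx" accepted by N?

rejected

Start: {0}
read x: {1}
read x: {0, 1}
read x: {0, 1}
read x: {0, 1}
read x: {0, 1}
read x: {0, 1}
read y: {0, 1, 2}
read x: {0, 1}
Reachable ∩ accepting = {} — empty.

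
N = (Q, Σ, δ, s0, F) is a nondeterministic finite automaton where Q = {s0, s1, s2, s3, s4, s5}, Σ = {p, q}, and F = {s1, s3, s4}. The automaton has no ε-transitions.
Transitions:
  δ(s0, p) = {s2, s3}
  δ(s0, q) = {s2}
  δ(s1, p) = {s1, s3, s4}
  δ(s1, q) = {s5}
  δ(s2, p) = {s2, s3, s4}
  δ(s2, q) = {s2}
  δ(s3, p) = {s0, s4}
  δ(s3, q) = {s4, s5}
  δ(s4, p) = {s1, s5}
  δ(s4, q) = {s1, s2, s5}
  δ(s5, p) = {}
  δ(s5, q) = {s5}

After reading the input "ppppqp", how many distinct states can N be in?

Start: {s0}
read p: {s2, s3}
read p: {s0, s2, s3, s4}
read p: {s0, s1, s2, s3, s4, s5}
read p: {s0, s1, s2, s3, s4, s5}
read q: {s1, s2, s4, s5}
read p: {s1, s2, s3, s4, s5}
Final reachable set {s1, s2, s3, s4, s5} has 5 states.

5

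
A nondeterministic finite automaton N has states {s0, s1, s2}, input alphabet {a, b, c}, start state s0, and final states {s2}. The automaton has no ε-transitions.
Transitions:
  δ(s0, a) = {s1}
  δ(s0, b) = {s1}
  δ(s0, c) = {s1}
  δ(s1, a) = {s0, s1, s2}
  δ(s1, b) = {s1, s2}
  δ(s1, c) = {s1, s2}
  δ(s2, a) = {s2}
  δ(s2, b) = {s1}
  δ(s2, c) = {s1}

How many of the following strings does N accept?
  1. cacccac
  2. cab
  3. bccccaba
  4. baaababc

cacccac: accepted
cab: accepted
bccccaba: accepted
baaababc: accepted

4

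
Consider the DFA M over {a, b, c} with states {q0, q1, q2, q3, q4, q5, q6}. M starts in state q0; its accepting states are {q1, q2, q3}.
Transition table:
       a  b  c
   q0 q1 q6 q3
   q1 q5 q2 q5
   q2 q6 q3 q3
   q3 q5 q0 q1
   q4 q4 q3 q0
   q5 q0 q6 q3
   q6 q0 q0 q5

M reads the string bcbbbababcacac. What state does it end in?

q0 --b--> q6
q6 --c--> q5
q5 --b--> q6
q6 --b--> q0
q0 --b--> q6
q6 --a--> q0
q0 --b--> q6
q6 --a--> q0
q0 --b--> q6
q6 --c--> q5
q5 --a--> q0
q0 --c--> q3
q3 --a--> q5
q5 --c--> q3

q3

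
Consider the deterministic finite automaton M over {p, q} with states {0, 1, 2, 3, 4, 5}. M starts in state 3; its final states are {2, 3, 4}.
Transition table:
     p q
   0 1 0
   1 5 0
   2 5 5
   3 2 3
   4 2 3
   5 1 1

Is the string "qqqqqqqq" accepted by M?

accepted

3 --q--> 3
3 --q--> 3
3 --q--> 3
3 --q--> 3
3 --q--> 3
3 --q--> 3
3 --q--> 3
3 --q--> 3
End in state 3, which is an accepting state.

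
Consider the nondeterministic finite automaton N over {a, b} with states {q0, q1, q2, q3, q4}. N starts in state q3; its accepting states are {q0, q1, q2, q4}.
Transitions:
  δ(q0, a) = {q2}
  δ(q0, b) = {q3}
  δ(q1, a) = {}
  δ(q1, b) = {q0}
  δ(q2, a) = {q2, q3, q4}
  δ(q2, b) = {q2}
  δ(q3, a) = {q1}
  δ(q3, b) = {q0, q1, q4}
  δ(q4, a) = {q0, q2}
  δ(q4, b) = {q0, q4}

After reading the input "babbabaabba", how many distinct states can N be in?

5

Start: {q3}
read b: {q0, q1, q4}
read a: {q0, q2}
read b: {q2, q3}
read b: {q0, q1, q2, q4}
read a: {q0, q2, q3, q4}
read b: {q0, q1, q2, q3, q4}
read a: {q0, q1, q2, q3, q4}
read a: {q0, q1, q2, q3, q4}
read b: {q0, q1, q2, q3, q4}
read b: {q0, q1, q2, q3, q4}
read a: {q0, q1, q2, q3, q4}
Final reachable set {q0, q1, q2, q3, q4} has 5 states.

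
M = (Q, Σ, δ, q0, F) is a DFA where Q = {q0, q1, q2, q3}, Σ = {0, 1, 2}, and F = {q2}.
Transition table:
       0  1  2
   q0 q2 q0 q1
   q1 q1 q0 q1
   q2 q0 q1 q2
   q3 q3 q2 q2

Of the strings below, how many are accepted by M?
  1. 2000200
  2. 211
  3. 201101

2000200: rejected
211: rejected
201101: rejected

0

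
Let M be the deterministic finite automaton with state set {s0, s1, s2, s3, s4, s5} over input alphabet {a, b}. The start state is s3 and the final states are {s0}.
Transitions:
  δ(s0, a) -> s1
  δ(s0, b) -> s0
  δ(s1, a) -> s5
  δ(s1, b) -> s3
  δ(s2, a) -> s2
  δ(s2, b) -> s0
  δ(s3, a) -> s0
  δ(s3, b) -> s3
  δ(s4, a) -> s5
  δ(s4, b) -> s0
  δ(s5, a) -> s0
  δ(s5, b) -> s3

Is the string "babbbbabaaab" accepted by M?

rejected

s3 --b--> s3
s3 --a--> s0
s0 --b--> s0
s0 --b--> s0
s0 --b--> s0
s0 --b--> s0
s0 --a--> s1
s1 --b--> s3
s3 --a--> s0
s0 --a--> s1
s1 --a--> s5
s5 --b--> s3
End in state s3, which is not an accepting state.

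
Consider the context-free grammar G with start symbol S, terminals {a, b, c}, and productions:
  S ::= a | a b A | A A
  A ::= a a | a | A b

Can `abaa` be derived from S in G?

yes

S ⇒ AA ⇒ AbA ⇒ abA ⇒ abaa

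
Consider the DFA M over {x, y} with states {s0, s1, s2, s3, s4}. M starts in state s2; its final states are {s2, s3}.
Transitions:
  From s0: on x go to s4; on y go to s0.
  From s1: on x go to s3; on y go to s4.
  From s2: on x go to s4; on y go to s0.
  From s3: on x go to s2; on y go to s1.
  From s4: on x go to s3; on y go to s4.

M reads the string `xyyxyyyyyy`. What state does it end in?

s4

s2 --x--> s4
s4 --y--> s4
s4 --y--> s4
s4 --x--> s3
s3 --y--> s1
s1 --y--> s4
s4 --y--> s4
s4 --y--> s4
s4 --y--> s4
s4 --y--> s4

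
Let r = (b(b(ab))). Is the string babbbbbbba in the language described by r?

No split of babbbbbbba into u·v has b matching u and (b(ab)) matching v.

no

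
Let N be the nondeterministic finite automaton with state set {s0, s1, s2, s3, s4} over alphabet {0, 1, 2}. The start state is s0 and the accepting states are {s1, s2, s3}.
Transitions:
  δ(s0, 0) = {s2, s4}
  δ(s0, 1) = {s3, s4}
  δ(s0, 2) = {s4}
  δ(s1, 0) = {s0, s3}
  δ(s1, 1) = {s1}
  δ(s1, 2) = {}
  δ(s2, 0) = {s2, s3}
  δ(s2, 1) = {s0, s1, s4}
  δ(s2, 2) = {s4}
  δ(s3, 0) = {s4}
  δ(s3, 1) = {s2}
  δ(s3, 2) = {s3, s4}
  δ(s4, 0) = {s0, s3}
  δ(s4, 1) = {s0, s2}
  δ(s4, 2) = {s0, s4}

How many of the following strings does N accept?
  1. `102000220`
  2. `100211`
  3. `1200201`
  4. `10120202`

`102000220`: accepted
`100211`: accepted
`1200201`: accepted
`10120202`: accepted

4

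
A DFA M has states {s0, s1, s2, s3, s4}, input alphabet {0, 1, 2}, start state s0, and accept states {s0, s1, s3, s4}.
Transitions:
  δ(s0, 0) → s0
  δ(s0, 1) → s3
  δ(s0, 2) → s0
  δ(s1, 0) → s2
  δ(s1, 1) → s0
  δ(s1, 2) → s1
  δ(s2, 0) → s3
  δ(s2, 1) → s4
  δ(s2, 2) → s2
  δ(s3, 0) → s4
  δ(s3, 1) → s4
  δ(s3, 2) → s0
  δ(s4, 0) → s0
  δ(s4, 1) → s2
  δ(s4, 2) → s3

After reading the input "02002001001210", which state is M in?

s0 --0--> s0
s0 --2--> s0
s0 --0--> s0
s0 --0--> s0
s0 --2--> s0
s0 --0--> s0
s0 --0--> s0
s0 --1--> s3
s3 --0--> s4
s4 --0--> s0
s0 --1--> s3
s3 --2--> s0
s0 --1--> s3
s3 --0--> s4

s4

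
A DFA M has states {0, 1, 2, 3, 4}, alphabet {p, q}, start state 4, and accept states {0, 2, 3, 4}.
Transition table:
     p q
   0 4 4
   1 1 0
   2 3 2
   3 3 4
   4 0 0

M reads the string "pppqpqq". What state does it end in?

0

4 --p--> 0
0 --p--> 4
4 --p--> 0
0 --q--> 4
4 --p--> 0
0 --q--> 4
4 --q--> 0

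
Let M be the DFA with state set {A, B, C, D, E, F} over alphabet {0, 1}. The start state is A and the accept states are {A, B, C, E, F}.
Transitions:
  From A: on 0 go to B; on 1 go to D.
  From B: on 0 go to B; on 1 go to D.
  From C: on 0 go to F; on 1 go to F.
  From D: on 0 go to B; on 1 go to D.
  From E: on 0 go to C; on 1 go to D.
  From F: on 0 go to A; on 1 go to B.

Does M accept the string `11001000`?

accepted

A --1--> D
D --1--> D
D --0--> B
B --0--> B
B --1--> D
D --0--> B
B --0--> B
B --0--> B
End in state B, which is an accepting state.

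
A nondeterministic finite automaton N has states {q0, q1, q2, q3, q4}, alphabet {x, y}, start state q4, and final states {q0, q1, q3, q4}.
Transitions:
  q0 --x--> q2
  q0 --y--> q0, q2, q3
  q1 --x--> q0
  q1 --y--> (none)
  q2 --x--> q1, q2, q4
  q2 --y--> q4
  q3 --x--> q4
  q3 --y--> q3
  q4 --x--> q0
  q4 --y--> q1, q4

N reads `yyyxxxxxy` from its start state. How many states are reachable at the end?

Start: {q4}
read y: {q1, q4}
read y: {q1, q4}
read y: {q1, q4}
read x: {q0}
read x: {q2}
read x: {q1, q2, q4}
read x: {q0, q1, q2, q4}
read x: {q0, q1, q2, q4}
read y: {q0, q1, q2, q3, q4}
Final reachable set {q0, q1, q2, q3, q4} has 5 states.

5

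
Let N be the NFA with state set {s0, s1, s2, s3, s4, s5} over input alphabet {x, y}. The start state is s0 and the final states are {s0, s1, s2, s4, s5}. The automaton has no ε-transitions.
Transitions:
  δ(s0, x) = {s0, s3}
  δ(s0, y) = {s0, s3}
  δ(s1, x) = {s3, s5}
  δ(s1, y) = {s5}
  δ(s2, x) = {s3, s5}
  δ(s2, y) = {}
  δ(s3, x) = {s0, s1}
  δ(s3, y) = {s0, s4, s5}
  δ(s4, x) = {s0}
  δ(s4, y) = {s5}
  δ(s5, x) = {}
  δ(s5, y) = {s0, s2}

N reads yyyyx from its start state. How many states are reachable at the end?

4

Start: {s0}
read y: {s0, s3}
read y: {s0, s3, s4, s5}
read y: {s0, s2, s3, s4, s5}
read y: {s0, s2, s3, s4, s5}
read x: {s0, s1, s3, s5}
Final reachable set {s0, s1, s3, s5} has 4 states.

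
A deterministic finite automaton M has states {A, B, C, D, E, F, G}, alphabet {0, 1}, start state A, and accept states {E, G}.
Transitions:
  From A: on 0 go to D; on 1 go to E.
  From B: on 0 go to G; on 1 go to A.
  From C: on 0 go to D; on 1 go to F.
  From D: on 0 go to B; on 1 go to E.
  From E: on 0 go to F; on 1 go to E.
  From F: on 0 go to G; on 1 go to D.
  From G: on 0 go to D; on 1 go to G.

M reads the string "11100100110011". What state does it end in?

G

A --1--> E
E --1--> E
E --1--> E
E --0--> F
F --0--> G
G --1--> G
G --0--> D
D --0--> B
B --1--> A
A --1--> E
E --0--> F
F --0--> G
G --1--> G
G --1--> G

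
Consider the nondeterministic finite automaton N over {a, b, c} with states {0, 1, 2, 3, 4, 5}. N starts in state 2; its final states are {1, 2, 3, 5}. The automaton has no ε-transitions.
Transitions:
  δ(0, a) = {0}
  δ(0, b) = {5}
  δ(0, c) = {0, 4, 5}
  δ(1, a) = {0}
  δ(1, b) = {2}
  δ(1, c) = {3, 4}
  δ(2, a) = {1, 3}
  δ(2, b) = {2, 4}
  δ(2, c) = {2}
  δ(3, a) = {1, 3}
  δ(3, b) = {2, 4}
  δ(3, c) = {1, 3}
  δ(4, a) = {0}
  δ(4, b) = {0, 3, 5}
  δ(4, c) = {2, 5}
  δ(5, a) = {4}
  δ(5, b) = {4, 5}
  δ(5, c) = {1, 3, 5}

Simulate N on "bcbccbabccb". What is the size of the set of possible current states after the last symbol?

5

Start: {2}
read b: {2, 4}
read c: {2, 5}
read b: {2, 4, 5}
read c: {1, 2, 3, 5}
read c: {1, 2, 3, 4, 5}
read b: {0, 2, 3, 4, 5}
read a: {0, 1, 3, 4}
read b: {0, 2, 3, 4, 5}
read c: {0, 1, 2, 3, 4, 5}
read c: {0, 1, 2, 3, 4, 5}
read b: {0, 2, 3, 4, 5}
Final reachable set {0, 2, 3, 4, 5} has 5 states.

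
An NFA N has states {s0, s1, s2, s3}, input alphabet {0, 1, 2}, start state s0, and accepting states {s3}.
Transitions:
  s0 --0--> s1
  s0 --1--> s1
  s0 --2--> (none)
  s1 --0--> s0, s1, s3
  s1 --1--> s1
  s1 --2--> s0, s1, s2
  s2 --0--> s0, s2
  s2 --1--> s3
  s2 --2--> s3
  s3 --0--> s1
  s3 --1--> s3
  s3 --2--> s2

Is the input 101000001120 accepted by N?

accepted

Start: {s0}
read 1: {s1}
read 0: {s0, s1, s3}
read 1: {s1, s3}
read 0: {s0, s1, s3}
read 0: {s0, s1, s3}
read 0: {s0, s1, s3}
read 0: {s0, s1, s3}
read 0: {s0, s1, s3}
read 1: {s1, s3}
read 1: {s1, s3}
read 2: {s0, s1, s2}
read 0: {s0, s1, s2, s3}
Reachable ∩ accepting = {s3} — nonempty.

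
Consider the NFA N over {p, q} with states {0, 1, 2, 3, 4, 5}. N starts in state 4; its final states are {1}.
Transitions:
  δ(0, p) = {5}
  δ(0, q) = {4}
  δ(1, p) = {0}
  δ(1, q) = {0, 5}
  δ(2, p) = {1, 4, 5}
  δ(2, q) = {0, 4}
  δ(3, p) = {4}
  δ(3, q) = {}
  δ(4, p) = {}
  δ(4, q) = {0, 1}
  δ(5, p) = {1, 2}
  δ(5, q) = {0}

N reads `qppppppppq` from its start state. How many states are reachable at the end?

4

Start: {4}
read q: {0, 1}
read p: {0, 5}
read p: {1, 2, 5}
read p: {0, 1, 2, 4, 5}
read p: {0, 1, 2, 4, 5}
read p: {0, 1, 2, 4, 5}
read p: {0, 1, 2, 4, 5}
read p: {0, 1, 2, 4, 5}
read p: {0, 1, 2, 4, 5}
read q: {0, 1, 4, 5}
Final reachable set {0, 1, 4, 5} has 4 states.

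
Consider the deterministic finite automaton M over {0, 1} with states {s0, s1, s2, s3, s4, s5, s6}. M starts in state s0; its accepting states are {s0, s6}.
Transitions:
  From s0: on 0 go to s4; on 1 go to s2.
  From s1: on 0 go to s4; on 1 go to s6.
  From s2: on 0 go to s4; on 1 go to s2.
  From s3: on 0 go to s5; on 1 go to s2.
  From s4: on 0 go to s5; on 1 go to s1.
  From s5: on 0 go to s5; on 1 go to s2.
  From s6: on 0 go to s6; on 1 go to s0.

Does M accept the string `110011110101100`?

s0 --1--> s2
s2 --1--> s2
s2 --0--> s4
s4 --0--> s5
s5 --1--> s2
s2 --1--> s2
s2 --1--> s2
s2 --1--> s2
s2 --0--> s4
s4 --1--> s1
s1 --0--> s4
s4 --1--> s1
s1 --1--> s6
s6 --0--> s6
s6 --0--> s6
End in state s6, which is an accepting state.

accepted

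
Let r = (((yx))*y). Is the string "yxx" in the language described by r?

no

No split of yxx into u·v has ((yx))* matching u and y matching v.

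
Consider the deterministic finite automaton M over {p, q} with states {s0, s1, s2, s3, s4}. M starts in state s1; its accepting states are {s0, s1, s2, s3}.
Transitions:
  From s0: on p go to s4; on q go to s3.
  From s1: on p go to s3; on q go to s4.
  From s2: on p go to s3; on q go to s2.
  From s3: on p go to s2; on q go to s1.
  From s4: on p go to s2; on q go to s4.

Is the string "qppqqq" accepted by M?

rejected

s1 --q--> s4
s4 --p--> s2
s2 --p--> s3
s3 --q--> s1
s1 --q--> s4
s4 --q--> s4
End in state s4, which is not an accepting state.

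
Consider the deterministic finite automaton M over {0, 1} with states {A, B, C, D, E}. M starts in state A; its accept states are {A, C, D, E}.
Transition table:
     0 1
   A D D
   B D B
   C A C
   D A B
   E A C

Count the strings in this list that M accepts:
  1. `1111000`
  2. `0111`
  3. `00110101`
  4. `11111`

`1111000`: accepted
`0111`: rejected
`00110101`: rejected
`11111`: rejected

1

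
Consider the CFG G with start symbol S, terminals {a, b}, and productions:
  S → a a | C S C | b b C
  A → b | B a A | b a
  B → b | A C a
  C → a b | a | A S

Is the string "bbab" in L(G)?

yes

S ⇒ bbC ⇒ bbab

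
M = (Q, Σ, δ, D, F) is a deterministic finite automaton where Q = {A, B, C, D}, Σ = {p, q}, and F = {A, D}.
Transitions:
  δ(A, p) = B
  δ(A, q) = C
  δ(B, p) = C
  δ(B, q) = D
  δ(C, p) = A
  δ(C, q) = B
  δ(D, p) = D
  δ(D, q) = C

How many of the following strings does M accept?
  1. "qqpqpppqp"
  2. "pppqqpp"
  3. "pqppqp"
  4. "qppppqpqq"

3

"qqpqpppqp": accepted
"pppqqpp": accepted
"pqppqp": accepted
"qppppqpqq": rejected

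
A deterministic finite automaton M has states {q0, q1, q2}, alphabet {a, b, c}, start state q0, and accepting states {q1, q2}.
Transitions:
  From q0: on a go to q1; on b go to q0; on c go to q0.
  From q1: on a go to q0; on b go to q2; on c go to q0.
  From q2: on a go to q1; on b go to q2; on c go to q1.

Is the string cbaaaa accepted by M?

rejected

q0 --c--> q0
q0 --b--> q0
q0 --a--> q1
q1 --a--> q0
q0 --a--> q1
q1 --a--> q0
End in state q0, which is not an accepting state.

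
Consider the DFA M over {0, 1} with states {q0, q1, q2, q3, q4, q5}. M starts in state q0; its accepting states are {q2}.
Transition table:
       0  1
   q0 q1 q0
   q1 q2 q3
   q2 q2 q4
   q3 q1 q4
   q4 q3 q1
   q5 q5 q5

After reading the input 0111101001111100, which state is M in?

q2

q0 --0--> q1
q1 --1--> q3
q3 --1--> q4
q4 --1--> q1
q1 --1--> q3
q3 --0--> q1
q1 --1--> q3
q3 --0--> q1
q1 --0--> q2
q2 --1--> q4
q4 --1--> q1
q1 --1--> q3
q3 --1--> q4
q4 --1--> q1
q1 --0--> q2
q2 --0--> q2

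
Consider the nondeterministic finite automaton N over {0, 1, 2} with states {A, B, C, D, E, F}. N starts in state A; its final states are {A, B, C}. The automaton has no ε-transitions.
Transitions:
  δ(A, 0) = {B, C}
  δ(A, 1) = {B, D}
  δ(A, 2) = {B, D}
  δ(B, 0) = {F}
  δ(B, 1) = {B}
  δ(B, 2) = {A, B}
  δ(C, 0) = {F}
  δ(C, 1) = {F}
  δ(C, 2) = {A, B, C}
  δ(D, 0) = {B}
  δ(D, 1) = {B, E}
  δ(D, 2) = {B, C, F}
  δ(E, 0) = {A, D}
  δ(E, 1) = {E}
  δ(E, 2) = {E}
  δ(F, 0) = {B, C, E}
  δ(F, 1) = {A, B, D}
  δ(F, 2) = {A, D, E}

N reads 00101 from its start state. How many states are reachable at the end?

4

Start: {A}
read 0: {B, C}
read 0: {F}
read 1: {A, B, D}
read 0: {B, C, F}
read 1: {A, B, D, F}
Final reachable set {A, B, D, F} has 4 states.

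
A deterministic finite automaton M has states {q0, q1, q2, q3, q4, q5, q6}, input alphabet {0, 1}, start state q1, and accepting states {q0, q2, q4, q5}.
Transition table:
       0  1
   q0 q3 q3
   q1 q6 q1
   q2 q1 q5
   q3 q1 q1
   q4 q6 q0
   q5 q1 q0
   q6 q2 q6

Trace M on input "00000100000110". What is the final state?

q1 --0--> q6
q6 --0--> q2
q2 --0--> q1
q1 --0--> q6
q6 --0--> q2
q2 --1--> q5
q5 --0--> q1
q1 --0--> q6
q6 --0--> q2
q2 --0--> q1
q1 --0--> q6
q6 --1--> q6
q6 --1--> q6
q6 --0--> q2

q2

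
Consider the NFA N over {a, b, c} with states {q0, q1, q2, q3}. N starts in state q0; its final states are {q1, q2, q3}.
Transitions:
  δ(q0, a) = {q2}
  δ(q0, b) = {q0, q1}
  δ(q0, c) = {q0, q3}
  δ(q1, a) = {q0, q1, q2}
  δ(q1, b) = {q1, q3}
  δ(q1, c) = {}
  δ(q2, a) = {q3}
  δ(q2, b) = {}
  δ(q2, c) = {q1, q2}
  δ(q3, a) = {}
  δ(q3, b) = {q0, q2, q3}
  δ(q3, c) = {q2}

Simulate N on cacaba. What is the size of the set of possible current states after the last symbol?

Start: {q0}
read c: {q0, q3}
read a: {q2}
read c: {q1, q2}
read a: {q0, q1, q2, q3}
read b: {q0, q1, q2, q3}
read a: {q0, q1, q2, q3}
Final reachable set {q0, q1, q2, q3} has 4 states.

4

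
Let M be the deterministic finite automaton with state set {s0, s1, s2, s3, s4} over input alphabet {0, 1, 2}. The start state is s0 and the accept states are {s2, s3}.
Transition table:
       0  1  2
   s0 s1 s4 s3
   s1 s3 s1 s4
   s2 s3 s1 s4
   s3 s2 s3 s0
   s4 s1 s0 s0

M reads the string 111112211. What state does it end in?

s3

s0 --1--> s4
s4 --1--> s0
s0 --1--> s4
s4 --1--> s0
s0 --1--> s4
s4 --2--> s0
s0 --2--> s3
s3 --1--> s3
s3 --1--> s3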